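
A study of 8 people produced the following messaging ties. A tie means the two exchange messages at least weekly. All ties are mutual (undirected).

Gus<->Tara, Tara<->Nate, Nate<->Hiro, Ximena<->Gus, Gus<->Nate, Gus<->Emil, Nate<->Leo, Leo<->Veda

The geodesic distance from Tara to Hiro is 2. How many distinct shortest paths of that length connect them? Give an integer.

1

The shortest distance is 2, and the only length-2 path is Tara–Nate–Hiro. So there is exactly 1 shortest path.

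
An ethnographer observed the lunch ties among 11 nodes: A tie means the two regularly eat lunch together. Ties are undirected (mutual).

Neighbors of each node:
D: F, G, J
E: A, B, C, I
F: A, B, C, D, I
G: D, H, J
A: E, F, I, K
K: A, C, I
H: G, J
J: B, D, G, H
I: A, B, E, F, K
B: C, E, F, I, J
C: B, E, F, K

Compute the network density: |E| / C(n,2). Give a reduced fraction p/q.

There are 21 edges and 11 nodes, so the maximum possible is C(11,2) = 55.
Density = 21/55.

21/55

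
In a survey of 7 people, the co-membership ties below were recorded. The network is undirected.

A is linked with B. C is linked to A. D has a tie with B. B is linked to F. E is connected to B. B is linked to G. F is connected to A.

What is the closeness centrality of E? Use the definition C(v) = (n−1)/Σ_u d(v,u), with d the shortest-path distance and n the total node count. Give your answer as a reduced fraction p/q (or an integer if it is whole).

1/2

Distances from E: A:2, B:1, C:3, D:2, F:2, G:2. Sum = 12.
n = 7, so closeness = 6/12 = 1/2.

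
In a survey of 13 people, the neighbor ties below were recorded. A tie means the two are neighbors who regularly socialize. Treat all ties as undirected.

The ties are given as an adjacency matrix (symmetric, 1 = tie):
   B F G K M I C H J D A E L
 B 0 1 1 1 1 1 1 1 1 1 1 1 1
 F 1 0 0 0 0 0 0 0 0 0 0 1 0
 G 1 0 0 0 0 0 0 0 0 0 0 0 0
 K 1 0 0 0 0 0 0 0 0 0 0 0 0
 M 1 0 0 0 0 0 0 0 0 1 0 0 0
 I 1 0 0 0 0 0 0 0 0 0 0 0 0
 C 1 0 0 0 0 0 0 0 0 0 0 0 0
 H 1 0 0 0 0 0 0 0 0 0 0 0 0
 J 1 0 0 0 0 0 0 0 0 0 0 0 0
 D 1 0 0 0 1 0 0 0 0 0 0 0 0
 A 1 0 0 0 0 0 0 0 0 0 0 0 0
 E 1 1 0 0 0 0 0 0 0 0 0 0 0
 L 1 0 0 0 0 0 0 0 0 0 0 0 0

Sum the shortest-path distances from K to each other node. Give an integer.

Distances from K: A:2, B:1, C:2, D:2, E:2, F:2, G:2, H:2, I:2, J:2, L:2, M:2.
Sum = 2 + 1 + 2 + 2 + 2 + 2 + 2 + 2 + 2 + 2 + 2 + 2 = 23.

23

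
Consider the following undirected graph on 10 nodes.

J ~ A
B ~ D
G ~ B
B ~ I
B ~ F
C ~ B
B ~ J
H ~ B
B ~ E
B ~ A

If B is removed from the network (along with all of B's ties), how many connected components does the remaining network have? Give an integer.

Without B, the remaining ties split the others into: {E}; {A, J}; {C}; {F}; {G}; {H}; {D}; {I}.
That's 8 separate components.

8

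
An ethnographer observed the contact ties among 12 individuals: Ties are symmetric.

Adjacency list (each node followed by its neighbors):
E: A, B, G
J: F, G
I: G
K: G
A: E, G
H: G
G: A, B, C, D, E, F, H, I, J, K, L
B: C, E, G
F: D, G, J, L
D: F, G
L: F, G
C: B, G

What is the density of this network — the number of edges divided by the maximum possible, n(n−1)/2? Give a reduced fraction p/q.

There are 17 edges and 12 nodes, so the maximum possible is C(12,2) = 66.
Density = 17/66.

17/66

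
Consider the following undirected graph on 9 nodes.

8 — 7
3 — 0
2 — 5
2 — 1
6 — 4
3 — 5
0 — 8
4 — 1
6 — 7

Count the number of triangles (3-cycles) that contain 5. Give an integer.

5's neighbors are 2 and 3, but none of them are tied to each other, so no triangle contains 5.

0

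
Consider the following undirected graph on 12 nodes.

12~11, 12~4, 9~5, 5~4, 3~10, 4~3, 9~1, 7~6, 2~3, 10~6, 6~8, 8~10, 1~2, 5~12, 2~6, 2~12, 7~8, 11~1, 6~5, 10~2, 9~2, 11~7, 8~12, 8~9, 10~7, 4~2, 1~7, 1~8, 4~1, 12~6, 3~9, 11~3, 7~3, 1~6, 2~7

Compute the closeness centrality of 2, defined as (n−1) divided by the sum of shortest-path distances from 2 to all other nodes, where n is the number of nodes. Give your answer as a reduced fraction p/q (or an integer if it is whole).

Distances from 2: 1:1, 3:1, 4:1, 5:2, 6:1, 7:1, 8:2, 9:1, 10:1, 11:2, 12:1. Sum = 14.
n = 12, so closeness = 11/14.

11/14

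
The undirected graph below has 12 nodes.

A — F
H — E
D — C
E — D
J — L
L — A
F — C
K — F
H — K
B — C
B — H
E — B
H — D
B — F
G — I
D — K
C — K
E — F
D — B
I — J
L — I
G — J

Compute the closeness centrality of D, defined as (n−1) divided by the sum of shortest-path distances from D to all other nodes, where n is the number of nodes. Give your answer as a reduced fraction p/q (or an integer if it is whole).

11/30

Distances from D: A:3, B:1, C:1, E:1, F:2, G:6, H:1, I:5, J:5, K:1, L:4. Sum = 30.
n = 12, so closeness = 11/30.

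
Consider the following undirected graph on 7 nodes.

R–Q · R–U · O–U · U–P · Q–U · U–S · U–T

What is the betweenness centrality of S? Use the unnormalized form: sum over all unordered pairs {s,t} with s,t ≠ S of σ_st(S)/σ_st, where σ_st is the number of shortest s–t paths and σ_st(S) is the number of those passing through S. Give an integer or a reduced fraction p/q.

0

No shortest path between any pair of other nodes passes through S.
Summing the contributions gives betweenness(S) = 0.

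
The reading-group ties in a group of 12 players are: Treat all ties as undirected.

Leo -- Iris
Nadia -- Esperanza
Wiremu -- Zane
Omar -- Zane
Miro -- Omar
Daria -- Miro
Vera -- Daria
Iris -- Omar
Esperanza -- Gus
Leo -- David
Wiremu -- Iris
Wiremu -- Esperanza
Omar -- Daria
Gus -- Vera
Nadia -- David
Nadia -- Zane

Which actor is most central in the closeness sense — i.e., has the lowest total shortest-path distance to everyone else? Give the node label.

Omar

Farness (sum of distances to all others) for each node — Daria:25, David:29, Esperanza:24, Gus:27, Iris:22, Leo:28, Miro:28, Nadia:23, Omar:21, Vera:28, Wiremu:23, Zane:22.
The smallest farness is 21, for Omar, so Omar has the highest closeness.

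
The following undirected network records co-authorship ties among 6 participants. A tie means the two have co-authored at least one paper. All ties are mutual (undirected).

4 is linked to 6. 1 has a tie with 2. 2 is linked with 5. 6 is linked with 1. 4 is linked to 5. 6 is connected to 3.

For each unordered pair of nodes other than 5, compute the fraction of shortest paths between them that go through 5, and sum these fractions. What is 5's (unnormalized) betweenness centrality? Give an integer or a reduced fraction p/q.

1

Pairs whose geodesics pass through 5 — 4–2: 1.
All other pairs contribute 0.
Summing the contributions gives betweenness(5) = 1.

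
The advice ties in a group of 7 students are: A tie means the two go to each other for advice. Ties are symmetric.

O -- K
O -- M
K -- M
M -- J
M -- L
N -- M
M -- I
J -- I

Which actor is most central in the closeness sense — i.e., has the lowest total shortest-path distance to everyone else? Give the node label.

Farness (sum of distances to all others) for each node — I:10, J:10, K:10, L:11, M:6, N:11, O:10.
The smallest farness is 6, for M, so M has the highest closeness.

M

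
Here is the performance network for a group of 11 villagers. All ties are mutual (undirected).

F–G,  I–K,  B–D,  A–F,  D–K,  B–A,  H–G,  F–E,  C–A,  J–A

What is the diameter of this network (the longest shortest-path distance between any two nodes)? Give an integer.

7

Eccentricity of each node (its greatest distance to any other): A:4, B:4, C:5, D:5, E:6, F:5, G:6, H:7, I:7, J:5, K:6.
The maximum eccentricity is 7, realized for instance by the pair I–H via I – K – D – B – A – F – G – H. So the diameter is 7.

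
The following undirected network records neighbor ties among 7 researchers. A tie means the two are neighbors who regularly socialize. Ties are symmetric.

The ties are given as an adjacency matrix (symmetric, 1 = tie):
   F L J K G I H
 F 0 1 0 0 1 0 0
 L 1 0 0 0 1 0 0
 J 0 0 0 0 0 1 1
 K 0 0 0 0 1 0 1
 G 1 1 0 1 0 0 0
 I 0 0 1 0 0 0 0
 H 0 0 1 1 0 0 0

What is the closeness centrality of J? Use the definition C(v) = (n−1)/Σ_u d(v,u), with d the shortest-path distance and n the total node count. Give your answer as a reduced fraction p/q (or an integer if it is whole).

2/5

Distances from J: F:4, G:3, H:1, I:1, K:2, L:4. Sum = 15.
n = 7, so closeness = 6/15 = 2/5.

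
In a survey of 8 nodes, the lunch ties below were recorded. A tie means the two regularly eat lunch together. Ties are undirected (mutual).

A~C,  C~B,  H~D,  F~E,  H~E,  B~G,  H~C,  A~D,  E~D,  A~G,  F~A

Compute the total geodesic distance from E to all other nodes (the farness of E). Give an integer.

Distances from E: A:2, B:3, C:2, D:1, F:1, G:3, H:1.
Sum = 2 + 3 + 2 + 1 + 1 + 3 + 1 = 13.

13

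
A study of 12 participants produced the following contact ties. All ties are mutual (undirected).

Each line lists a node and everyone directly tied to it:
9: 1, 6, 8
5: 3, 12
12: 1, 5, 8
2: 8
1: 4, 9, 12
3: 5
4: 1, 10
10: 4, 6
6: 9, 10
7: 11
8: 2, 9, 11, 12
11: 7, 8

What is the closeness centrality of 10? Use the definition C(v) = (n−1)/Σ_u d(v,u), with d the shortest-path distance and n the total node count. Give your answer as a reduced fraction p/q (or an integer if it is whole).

Distances from 10: 1:2, 2:4, 3:5, 4:1, 5:4, 6:1, 7:5, 8:3, 9:2, 11:4, 12:3. Sum = 34.
n = 12, so closeness = 11/34.

11/34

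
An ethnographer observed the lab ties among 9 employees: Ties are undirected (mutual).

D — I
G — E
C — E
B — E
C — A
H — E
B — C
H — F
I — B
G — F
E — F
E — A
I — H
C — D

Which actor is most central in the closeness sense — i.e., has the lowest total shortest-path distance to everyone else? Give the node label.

E

Farness (sum of distances to all others) for each node — A:15, B:13, C:12, D:16, E:10, F:14, G:16, H:13, I:15.
The smallest farness is 10, for E, so E has the highest closeness.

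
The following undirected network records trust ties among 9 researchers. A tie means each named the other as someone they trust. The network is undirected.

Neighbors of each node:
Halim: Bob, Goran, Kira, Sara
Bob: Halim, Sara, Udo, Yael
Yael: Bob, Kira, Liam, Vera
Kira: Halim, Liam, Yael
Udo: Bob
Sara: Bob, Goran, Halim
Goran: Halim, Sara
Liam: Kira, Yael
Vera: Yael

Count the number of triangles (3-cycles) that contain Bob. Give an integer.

Bob's neighbors: Halim, Sara, Udo, and Yael.
Neighbor pairs that are themselves tied: Bob–Halim–Sara. Each forms one triangle with Bob, for 1 in total.

1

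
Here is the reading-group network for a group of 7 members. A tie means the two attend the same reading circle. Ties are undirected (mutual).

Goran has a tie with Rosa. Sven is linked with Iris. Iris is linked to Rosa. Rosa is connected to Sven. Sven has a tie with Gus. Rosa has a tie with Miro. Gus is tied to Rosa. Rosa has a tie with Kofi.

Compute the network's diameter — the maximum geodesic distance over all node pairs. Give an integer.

2

Eccentricity of each node (its greatest distance to any other): Goran:2, Gus:2, Iris:2, Kofi:2, Miro:2, Rosa:1, Sven:2.
The maximum eccentricity is 2, realized for instance by the pair Miro–Goran via Miro – Rosa – Goran. So the diameter is 2.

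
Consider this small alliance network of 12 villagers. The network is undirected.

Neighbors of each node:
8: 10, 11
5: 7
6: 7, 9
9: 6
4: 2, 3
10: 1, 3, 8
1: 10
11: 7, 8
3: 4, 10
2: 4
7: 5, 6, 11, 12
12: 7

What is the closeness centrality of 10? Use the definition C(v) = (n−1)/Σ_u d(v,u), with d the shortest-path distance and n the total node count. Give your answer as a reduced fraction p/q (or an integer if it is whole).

Distances from 10: 1:1, 2:3, 3:1, 4:2, 5:4, 6:4, 7:3, 8:1, 9:5, 11:2, 12:4. Sum = 30.
n = 12, so closeness = 11/30.

11/30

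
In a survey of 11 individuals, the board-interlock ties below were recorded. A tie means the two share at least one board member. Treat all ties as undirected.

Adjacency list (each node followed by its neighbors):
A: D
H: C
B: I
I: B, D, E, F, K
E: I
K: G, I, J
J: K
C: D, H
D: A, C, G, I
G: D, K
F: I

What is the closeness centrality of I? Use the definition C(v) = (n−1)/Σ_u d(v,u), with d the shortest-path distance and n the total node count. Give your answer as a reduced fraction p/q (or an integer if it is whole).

Distances from I: A:2, B:1, C:2, D:1, E:1, F:1, G:2, H:3, J:2, K:1. Sum = 16.
n = 11, so closeness = 10/16 = 5/8.

5/8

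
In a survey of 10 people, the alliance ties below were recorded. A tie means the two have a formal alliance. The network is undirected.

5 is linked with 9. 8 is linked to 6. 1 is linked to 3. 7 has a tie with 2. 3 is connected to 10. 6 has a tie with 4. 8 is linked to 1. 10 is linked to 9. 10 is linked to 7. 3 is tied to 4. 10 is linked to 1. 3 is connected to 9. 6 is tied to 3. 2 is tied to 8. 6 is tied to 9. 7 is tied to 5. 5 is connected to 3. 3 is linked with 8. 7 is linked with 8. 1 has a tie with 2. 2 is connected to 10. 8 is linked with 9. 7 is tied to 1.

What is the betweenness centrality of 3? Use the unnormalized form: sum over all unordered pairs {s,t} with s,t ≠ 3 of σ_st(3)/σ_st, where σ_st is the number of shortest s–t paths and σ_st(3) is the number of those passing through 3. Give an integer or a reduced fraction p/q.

Pairs whose geodesics pass through 3 — 10–6: 1/2; 10–4: 1; 10–5: 1/3; 10–8: 1/5; 6–1: 1/2; 6–5: 1/2; 4–1: 1; 4–5: 1; 4–7: 4/5; 4–8: 1/2; 4–2: 3/4; 4–9: 1/2; 1–5: 1/2; 1–9: 1/3 … (+1 more pairs).
All other pairs contribute 0.
Summing the contributions gives betweenness(3) = 35/4.

35/4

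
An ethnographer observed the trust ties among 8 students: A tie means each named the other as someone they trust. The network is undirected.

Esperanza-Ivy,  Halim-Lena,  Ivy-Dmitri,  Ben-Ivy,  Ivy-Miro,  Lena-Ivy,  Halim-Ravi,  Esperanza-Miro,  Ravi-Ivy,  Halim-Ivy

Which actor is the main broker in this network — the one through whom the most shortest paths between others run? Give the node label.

Ivy

Unnormalized betweenness of each node: Ben:0, Dmitri:0, Esperanza:0, Halim:1/2, Ivy:35/2, Lena:0, Miro:0, Ravi:0.
Ivy has the largest value, 35/2, making it the main broker — the node through which the most shortest paths run.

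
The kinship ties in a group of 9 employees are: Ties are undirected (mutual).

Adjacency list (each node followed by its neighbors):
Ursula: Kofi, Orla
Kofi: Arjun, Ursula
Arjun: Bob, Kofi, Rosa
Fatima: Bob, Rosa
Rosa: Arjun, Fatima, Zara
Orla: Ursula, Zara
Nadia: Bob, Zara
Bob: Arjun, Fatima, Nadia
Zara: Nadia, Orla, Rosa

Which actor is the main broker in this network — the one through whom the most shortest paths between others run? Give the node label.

Zara

Unnormalized betweenness of each node: Arjun:43/6, Bob:13/3, Fatima:1/2, Kofi:11/3, Nadia:2, Orla:10/3, Rosa:17/3, Ursula:2, Zara:22/3.
Zara has the largest value, 22/3, making it the main broker — the node through which the most shortest paths run.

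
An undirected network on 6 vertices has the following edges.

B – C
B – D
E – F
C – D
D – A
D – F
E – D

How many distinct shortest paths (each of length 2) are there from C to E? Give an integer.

The shortest distance is 2, and the only length-2 path is C–D–E. So there is exactly 1 shortest path.

1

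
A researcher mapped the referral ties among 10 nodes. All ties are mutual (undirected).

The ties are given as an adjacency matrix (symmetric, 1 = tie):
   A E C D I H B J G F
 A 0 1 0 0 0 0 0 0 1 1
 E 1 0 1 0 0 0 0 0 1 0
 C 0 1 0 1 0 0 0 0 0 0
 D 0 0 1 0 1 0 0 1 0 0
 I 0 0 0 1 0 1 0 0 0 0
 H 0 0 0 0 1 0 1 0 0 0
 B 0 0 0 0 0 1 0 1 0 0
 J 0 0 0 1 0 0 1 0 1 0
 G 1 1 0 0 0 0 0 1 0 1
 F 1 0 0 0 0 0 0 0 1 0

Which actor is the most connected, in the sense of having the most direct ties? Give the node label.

G

Degrees — A:3, B:2, C:2, D:3, E:3, F:2, G:4, H:2, I:2, J:3.
The maximum is 4, attained only by G.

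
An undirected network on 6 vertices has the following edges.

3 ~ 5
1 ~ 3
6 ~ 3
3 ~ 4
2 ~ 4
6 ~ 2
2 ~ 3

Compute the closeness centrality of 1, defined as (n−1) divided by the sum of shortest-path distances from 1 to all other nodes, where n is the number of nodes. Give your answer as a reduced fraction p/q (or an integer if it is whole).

Distances from 1: 2:2, 3:1, 4:2, 5:2, 6:2. Sum = 9.
n = 6, so closeness = 5/9.

5/9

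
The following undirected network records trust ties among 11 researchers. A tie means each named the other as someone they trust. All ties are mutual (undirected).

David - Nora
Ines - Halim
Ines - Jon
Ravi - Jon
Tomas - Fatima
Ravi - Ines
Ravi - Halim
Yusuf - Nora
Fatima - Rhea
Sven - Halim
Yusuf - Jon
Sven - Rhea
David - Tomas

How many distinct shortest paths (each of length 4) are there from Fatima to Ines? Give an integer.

1

The shortest distance is 4, and the only length-4 path is Fatima–Rhea–Sven–Halim–Ines. So there is exactly 1 shortest path.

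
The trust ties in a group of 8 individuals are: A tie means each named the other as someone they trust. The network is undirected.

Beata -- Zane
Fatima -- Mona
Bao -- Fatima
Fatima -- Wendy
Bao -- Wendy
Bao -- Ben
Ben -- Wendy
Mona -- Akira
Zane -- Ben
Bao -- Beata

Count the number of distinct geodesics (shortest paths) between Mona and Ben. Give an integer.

2

The shortest distance is 3. The length-3 paths are: Mona–Fatima–Wendy–Ben; Mona–Fatima–Bao–Ben.
That gives 2 distinct shortest paths.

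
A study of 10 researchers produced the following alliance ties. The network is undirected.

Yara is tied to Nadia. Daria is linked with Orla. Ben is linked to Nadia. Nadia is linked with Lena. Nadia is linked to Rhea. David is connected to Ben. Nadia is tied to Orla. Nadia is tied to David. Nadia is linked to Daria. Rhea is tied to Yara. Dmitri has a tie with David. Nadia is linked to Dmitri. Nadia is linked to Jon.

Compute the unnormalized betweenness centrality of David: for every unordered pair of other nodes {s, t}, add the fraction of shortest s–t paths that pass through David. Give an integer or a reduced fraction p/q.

Pairs whose geodesics pass through David — Dmitri–Ben: 1/2.
All other pairs contribute 0.
Summing the contributions gives betweenness(David) = 1/2.

1/2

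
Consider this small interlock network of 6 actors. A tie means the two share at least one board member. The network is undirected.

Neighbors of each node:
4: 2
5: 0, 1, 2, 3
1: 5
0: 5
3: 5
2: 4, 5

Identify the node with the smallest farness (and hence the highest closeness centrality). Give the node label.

5

Farness (sum of distances to all others) for each node — 0:10, 1:10, 2:8, 3:10, 4:12, 5:6.
The smallest farness is 6, for 5, so 5 has the highest closeness.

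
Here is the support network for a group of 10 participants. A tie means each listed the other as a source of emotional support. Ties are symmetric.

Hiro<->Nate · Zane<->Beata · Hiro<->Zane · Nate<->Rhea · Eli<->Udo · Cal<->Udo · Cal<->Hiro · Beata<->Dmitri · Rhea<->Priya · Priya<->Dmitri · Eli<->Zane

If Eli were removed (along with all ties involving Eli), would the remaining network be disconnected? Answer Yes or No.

No

Even without Eli, every remaining node can still reach every other (the residual graph is connected), so Eli is not a cut vertex.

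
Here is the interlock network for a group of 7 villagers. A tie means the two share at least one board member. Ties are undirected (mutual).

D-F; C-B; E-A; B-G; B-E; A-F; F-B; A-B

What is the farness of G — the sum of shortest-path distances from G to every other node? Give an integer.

12

Distances from G: A:2, B:1, C:2, D:3, E:2, F:2.
Sum = 2 + 1 + 2 + 3 + 2 + 2 = 12.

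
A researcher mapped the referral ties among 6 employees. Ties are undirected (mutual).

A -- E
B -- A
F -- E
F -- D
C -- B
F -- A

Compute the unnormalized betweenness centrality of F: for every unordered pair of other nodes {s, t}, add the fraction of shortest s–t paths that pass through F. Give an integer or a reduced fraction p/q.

4

Pairs whose geodesics pass through F — D–E: 1; D–B: 1; D–C: 1; D–A: 1.
All other pairs contribute 0.
Summing the contributions gives betweenness(F) = 4.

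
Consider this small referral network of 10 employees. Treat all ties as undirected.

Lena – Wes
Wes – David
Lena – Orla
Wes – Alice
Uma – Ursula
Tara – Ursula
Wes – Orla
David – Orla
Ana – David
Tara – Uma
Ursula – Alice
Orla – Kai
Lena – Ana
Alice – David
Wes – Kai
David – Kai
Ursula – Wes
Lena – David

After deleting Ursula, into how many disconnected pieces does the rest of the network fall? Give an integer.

Without Ursula, the remaining ties split the others into: {Alice, Ana, David, Kai, Lena, Orla, Wes}; {Tara, Uma}.
That's 2 separate components.

2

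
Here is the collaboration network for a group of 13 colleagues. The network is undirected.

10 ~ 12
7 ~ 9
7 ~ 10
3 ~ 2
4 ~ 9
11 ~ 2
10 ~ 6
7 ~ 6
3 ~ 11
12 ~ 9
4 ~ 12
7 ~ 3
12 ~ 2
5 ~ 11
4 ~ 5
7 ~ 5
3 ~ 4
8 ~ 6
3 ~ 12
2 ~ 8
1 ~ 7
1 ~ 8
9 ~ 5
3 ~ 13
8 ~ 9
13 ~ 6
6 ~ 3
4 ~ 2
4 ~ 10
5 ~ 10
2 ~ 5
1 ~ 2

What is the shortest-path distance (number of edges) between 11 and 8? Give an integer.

One shortest route is 11 – 2 – 8, which uses 2 edges, and 11 and 8 are not directly tied, so nothing shorter exists. So d(11,8) = 2.

2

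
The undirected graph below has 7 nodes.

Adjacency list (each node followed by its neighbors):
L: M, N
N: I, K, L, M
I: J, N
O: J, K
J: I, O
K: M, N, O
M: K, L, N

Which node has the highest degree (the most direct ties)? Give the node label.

N

Degrees — I:2, J:2, K:3, L:2, M:3, N:4, O:2.
The maximum is 4, attained only by N.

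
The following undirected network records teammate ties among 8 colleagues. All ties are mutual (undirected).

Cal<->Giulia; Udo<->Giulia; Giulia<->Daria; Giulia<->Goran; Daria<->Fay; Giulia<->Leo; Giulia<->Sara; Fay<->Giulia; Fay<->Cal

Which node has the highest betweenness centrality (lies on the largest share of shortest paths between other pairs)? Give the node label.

Giulia

Unnormalized betweenness of each node: Cal:0, Daria:0, Fay:1/2, Giulia:37/2, Goran:0, Leo:0, Sara:0, Udo:0.
Giulia has the largest value, 37/2, making it the main broker — the node through which the most shortest paths run.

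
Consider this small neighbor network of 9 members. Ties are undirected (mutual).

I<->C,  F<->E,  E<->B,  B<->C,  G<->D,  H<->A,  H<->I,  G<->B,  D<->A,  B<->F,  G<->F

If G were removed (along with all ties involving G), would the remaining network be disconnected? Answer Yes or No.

Even without G, every remaining node can still reach every other (the residual graph is connected), so G is not a cut vertex.

No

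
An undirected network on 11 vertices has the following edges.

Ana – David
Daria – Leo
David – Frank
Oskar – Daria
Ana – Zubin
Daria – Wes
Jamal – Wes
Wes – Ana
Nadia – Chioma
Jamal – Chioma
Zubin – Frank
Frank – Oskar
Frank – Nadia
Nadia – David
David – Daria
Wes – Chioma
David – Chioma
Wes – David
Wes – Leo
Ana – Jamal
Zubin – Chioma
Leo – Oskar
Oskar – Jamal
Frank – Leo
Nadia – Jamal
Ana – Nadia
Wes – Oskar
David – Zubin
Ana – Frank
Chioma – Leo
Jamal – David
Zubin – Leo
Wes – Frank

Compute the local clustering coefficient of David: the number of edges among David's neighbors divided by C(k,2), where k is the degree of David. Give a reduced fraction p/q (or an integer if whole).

David's neighbors: Ana, Chioma, Daria, Frank, Jamal, Nadia, Wes, and Zubin (k = 8).
Possible neighbor pairs: C(8,2) = 28. Edges among them: Ana–Frank, Ana–Jamal, Ana–Nadia, Ana–Wes, Ana–Zubin, Chioma–Jamal, Chioma–Nadia, Chioma–Wes, Chioma–Zubin, Daria–Wes, Frank–Nadia, Frank–Wes, Frank–Zubin, Jamal–Nadia, Jamal–Wes → e = 15.
Clustering(David) = 15/28.

15/28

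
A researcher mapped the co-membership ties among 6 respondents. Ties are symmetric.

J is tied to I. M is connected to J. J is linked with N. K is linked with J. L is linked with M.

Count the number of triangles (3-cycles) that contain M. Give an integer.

0

M's neighbors are J and L, but none of them are tied to each other, so no triangle contains M.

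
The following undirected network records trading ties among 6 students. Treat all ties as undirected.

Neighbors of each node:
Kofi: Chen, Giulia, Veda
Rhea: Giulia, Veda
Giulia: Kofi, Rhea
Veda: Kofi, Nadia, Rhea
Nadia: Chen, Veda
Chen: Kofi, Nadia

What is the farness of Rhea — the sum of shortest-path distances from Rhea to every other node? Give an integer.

Distances from Rhea: Chen:3, Giulia:1, Kofi:2, Nadia:2, Veda:1.
Sum = 3 + 1 + 2 + 2 + 1 = 9.

9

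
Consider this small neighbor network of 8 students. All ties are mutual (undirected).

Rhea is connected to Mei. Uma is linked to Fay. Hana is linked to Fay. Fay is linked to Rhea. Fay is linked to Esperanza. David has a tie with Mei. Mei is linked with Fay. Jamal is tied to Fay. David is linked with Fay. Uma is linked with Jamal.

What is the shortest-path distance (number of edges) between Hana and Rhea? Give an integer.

One shortest route is Hana – Fay – Rhea, which uses 2 edges, and Hana and Rhea are not directly tied, so nothing shorter exists. So d(Hana,Rhea) = 2.

2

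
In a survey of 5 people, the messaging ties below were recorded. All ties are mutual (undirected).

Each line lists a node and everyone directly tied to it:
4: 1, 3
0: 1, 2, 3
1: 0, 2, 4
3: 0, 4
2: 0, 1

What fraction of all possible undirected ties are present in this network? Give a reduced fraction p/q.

There are 6 edges and 5 nodes, so the maximum possible is C(5,2) = 10.
Density = 6/10 = 3/5.

3/5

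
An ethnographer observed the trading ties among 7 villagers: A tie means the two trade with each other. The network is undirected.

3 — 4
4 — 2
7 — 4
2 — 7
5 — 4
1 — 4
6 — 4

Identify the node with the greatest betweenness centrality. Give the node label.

4

Unnormalized betweenness of each node: 1:0, 2:0, 3:0, 4:14, 5:0, 6:0, 7:0.
4 has the largest value, 14, making it the main broker — the node through which the most shortest paths run.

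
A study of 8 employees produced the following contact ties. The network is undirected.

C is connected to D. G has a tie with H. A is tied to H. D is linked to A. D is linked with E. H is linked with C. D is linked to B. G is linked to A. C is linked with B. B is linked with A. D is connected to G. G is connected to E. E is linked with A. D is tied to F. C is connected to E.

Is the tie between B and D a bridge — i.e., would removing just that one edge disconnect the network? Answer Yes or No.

Even without that edge, B still reaches D via B – C – D, so the network stays connected. Not a bridge.

No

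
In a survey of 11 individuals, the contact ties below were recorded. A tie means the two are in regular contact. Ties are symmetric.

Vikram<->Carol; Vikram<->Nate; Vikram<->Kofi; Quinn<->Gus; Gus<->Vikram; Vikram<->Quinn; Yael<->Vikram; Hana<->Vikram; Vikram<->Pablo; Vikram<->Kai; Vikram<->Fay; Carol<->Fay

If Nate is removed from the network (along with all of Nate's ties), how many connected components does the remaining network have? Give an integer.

1

Nate's neighbors (Vikram) remain reachable from one another through other ties, so the rest of the network stays in one piece.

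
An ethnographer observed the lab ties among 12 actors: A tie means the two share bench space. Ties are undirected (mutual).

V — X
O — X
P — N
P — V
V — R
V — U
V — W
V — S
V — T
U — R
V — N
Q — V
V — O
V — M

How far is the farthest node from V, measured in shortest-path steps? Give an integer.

1

Distances from V: M:1, N:1, O:1, P:1, Q:1, R:1, S:1, T:1, U:1, W:1, X:1.
The largest is 1 (to T, O, R, S, Q, U, N, X, M, W, and P), so the eccentricity of V is 1.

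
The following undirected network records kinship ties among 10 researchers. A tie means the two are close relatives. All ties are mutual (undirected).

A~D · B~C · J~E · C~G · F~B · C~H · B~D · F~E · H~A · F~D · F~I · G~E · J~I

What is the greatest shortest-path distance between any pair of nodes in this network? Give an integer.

4

Eccentricity of each node (its greatest distance to any other): A:4, B:3, C:3, D:3, E:3, F:3, G:3, H:4, I:4, J:4.
The maximum eccentricity is 4, realized for instance by the pair H–J via H – C – G – E – J. So the diameter is 4.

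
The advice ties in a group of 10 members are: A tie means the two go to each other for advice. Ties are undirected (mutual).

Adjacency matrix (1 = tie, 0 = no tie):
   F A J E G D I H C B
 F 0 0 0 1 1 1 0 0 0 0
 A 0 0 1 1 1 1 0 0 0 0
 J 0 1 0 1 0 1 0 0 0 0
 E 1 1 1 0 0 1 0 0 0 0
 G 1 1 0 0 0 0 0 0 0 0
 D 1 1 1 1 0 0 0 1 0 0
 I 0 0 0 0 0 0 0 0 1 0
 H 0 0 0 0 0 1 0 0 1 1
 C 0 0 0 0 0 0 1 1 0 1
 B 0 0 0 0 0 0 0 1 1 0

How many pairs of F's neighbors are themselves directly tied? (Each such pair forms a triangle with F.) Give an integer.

1

F's neighbors: D, E, and G.
Neighbor pairs that are themselves tied: F–D–E. Each forms one triangle with F, for 1 in total.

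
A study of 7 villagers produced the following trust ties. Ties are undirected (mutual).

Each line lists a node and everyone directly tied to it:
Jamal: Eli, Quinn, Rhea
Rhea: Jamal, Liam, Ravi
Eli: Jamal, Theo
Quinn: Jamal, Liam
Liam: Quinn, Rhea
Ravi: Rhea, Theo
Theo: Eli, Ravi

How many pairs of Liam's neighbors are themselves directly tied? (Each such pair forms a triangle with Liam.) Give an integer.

0

Liam's neighbors are Quinn and Rhea, but none of them are tied to each other, so no triangle contains Liam.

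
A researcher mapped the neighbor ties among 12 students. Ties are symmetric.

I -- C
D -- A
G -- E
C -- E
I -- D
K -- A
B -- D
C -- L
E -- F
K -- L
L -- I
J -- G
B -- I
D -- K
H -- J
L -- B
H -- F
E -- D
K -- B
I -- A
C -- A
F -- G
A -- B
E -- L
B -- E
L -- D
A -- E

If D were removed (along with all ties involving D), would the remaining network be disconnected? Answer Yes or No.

Even without D, every remaining node can still reach every other (the residual graph is connected), so D is not a cut vertex.

No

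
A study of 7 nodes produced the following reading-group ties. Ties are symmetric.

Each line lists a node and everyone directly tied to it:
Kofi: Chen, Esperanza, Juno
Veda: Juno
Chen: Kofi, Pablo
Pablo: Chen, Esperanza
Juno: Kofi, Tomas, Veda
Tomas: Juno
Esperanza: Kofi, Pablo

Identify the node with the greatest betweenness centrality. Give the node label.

Kofi

Unnormalized betweenness of each node: Chen:2, Esperanza:2, Juno:9, Kofi:19/2, Pablo:1/2, Tomas:0, Veda:0.
Kofi has the largest value, 19/2, making it the main broker — the node through which the most shortest paths run.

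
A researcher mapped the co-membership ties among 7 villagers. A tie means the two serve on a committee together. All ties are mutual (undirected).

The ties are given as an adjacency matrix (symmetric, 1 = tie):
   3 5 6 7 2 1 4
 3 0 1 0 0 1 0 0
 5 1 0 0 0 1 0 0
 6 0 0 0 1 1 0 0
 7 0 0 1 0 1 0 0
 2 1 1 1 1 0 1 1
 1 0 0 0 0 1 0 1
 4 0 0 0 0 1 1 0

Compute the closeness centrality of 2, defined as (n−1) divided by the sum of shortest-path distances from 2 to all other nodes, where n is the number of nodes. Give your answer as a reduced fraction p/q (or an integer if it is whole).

1

Distances from 2: 1:1, 3:1, 4:1, 5:1, 6:1, 7:1. Sum = 6.
n = 7, so closeness = 6/6 = 1.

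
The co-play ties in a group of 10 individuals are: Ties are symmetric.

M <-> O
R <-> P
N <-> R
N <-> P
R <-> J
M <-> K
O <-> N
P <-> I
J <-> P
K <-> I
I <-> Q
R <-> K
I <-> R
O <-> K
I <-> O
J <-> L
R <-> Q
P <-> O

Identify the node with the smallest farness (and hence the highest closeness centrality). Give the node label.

Farness (sum of distances to all others) for each node — I:14, J:16, K:15, L:24, M:20, N:16, O:14, P:13, Q:18, R:12.
The smallest farness is 12, for R, so R has the highest closeness.

R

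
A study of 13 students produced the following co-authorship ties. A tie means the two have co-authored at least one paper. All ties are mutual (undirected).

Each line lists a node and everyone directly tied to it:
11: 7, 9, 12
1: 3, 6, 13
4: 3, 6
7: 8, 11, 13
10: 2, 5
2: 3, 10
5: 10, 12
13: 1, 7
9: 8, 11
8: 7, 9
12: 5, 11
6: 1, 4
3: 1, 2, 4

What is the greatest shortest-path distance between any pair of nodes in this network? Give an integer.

Eccentricity of each node (its greatest distance to any other): 1:4, 2:5, 3:5, 4:6, 5:5, 6:5, 7:4, 8:5, 9:6, 10:5, 11:5, 12:5, 13:4.
The maximum eccentricity is 6, realized for instance by the pair 9–4 via 9 – 11 – 7 – 13 – 1 – 6 – 4. So the diameter is 6.

6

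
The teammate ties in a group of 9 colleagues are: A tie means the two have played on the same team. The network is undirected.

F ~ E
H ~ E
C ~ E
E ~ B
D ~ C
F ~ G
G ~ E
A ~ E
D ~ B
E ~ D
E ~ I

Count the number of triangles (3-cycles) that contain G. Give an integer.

G's neighbors: E and F.
Neighbor pairs that are themselves tied: G–E–F. Each forms one triangle with G, for 1 in total.

1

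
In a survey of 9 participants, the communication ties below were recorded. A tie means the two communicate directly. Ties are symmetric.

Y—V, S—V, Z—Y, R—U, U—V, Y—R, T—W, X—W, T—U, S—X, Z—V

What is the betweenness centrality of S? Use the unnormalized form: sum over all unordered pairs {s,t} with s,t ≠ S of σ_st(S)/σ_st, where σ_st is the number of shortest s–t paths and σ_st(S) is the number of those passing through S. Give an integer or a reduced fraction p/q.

11/2

Pairs whose geodesics pass through S — Z–W: 1/2; Z–X: 1; Y–W: 1/3; Y–X: 1; R–X: 2/3; U–X: 1/2; W–V: 1/2; X–V: 1.
All other pairs contribute 0.
Summing the contributions gives betweenness(S) = 11/2.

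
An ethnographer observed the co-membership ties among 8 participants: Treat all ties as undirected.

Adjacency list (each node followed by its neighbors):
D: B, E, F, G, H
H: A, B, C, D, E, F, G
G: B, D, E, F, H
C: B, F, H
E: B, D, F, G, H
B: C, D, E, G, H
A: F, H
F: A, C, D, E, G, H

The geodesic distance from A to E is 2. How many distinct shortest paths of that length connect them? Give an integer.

The shortest distance is 2. The length-2 paths are: A–F–E; A–H–E.
That gives 2 distinct shortest paths.

2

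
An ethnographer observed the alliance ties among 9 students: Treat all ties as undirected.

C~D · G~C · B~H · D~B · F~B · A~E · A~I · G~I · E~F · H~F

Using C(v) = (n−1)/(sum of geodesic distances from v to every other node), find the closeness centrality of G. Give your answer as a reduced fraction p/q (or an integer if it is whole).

Distances from G: A:2, B:3, C:1, D:2, E:3, F:4, H:4, I:1. Sum = 20.
n = 9, so closeness = 8/20 = 2/5.

2/5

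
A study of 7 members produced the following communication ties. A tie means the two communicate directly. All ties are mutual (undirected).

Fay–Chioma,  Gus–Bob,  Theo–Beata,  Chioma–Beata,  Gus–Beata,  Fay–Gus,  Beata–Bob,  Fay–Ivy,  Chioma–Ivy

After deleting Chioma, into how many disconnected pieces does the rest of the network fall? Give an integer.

1

Chioma's neighbors (Beata, Fay, and Ivy) remain reachable from one another through other ties, so the rest of the network stays in one piece.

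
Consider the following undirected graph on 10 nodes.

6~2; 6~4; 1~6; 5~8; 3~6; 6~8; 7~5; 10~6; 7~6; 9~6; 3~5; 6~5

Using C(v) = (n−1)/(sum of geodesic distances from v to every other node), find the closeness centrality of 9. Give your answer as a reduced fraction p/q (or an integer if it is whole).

9/17

Distances from 9: 1:2, 2:2, 3:2, 4:2, 5:2, 6:1, 7:2, 8:2, 10:2. Sum = 17.
n = 10, so closeness = 9/17.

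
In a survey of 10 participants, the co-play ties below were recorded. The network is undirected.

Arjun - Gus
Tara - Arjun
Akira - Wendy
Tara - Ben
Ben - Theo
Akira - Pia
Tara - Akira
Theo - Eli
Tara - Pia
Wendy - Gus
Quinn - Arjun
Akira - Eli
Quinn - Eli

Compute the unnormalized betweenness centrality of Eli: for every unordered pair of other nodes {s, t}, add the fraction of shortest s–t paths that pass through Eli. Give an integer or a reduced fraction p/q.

43/6

Pairs whose geodesics pass through Eli — Arjun–Theo: 1/2; Gus–Theo: 2/3; Wendy–Theo: 1; Wendy–Quinn: 1/2; Akira–Theo: 1; Akira–Quinn: 1; Pia–Theo: 1/2; Pia–Quinn: 1/2; Ben–Quinn: 1/2; Theo–Quinn: 1.
All other pairs contribute 0.
Summing the contributions gives betweenness(Eli) = 43/6.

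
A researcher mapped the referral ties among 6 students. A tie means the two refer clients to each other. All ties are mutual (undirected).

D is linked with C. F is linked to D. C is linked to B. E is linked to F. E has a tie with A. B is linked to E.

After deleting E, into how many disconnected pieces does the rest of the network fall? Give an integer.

Without E, the remaining ties split the others into: {B, C, D, F}; {A}.
That's 2 separate components.

2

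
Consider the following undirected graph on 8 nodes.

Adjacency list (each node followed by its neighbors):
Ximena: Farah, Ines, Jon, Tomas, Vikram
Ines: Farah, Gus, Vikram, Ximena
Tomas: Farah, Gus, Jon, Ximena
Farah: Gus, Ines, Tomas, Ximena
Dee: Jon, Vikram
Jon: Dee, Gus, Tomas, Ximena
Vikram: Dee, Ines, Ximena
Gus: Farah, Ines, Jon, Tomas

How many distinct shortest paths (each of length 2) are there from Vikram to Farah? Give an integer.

2

The shortest distance is 2. The length-2 paths are: Vikram–Ximena–Farah; Vikram–Ines–Farah.
That gives 2 distinct shortest paths.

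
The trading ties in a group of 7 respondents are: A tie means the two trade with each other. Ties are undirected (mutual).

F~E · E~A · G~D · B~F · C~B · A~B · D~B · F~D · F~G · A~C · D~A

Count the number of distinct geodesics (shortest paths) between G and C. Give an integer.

The shortest distance is 3. The length-3 paths are: G–D–A–C; G–F–B–C; G–D–B–C.
That gives 3 distinct shortest paths.

3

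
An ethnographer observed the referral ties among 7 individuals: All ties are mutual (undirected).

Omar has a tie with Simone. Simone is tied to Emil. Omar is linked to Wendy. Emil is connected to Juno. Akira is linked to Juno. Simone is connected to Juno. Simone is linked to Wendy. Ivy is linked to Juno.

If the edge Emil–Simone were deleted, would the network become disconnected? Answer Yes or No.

No

Even without that edge, Emil still reaches Simone via Emil – Juno – Simone, so the network stays connected. Not a bridge.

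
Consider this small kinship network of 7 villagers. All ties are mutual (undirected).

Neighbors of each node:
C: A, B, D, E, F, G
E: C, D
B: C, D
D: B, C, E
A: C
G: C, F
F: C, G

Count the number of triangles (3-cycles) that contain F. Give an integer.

1

F's neighbors: C and G.
Neighbor pairs that are themselves tied: F–C–G. Each forms one triangle with F, for 1 in total.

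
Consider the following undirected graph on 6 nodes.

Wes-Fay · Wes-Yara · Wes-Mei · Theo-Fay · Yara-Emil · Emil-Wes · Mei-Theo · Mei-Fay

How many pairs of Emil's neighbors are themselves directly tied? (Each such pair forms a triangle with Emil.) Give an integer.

1

Emil's neighbors: Wes and Yara.
Neighbor pairs that are themselves tied: Emil–Wes–Yara. Each forms one triangle with Emil, for 1 in total.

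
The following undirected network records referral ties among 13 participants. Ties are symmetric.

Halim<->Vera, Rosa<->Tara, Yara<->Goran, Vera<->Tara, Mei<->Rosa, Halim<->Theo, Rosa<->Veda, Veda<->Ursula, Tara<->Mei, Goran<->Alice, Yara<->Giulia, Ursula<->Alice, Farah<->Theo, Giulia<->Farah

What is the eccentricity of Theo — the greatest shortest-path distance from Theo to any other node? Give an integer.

Distances from Theo: Alice:5, Farah:1, Giulia:2, Goran:4, Halim:1, Mei:4, Rosa:4, Tara:3, Ursula:6, Veda:5, Vera:2, Yara:3.
The largest is 6 (to Ursula), so the eccentricity of Theo is 6.

6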